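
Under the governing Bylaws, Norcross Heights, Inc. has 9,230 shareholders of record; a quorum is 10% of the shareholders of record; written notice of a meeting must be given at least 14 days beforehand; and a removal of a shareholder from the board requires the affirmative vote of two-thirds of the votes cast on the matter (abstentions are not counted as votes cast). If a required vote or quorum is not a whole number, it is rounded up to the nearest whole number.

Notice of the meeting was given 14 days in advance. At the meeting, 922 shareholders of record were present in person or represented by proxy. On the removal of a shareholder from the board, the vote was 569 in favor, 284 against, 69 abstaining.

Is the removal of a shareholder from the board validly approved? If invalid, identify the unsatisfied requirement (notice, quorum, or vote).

Notice: 14 days given; 14 required. Satisfied.
Quorum: 10% of 9,230 = 923; 922 present. Not satisfied.
Vote: requires two-thirds of the votes cast (922 − 69 abstaining = 853); 2/3 of 853 = 568.67, rounded up to 569, so 569 needed; 569 in favor. Satisfied.

Invalid — quorum requirement not satisfied.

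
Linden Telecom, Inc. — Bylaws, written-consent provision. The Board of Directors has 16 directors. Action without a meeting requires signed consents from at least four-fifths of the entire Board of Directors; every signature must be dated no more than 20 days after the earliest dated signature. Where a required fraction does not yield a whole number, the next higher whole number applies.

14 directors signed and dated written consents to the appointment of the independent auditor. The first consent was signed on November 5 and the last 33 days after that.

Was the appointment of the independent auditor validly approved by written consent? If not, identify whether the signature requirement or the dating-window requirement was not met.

Signatures required: at least four-fifths of 16 — 4/5 of 16 = 12.80, rounded up to 13, so 13 needed; 14 signed. Sufficient.
Dating window: the latest signature is 33 days after the earliest; the limit is 20 days. Outside the window.

Not effective — dating-window requirement not satisfied.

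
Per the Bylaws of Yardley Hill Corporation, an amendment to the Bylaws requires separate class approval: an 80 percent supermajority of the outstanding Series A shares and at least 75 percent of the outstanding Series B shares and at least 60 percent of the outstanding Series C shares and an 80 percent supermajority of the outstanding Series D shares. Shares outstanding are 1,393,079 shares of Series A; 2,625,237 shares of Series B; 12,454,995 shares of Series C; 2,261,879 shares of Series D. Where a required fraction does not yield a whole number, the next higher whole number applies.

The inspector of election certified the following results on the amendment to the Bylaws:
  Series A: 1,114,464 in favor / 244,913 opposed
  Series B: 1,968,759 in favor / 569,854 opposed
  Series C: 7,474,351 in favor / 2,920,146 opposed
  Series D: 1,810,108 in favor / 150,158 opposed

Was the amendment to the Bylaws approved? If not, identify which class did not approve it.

Series A: 4/5 of 1393079 = 1114463.20, rounded up to 1114464; 1,114,464 required, 1,114,464 in favor — approved.
Series B: 3/4 of 2625237 = 1968927.75, rounded up to 1968928; 1,968,928 required, 1,968,759 in favor — not approved.
Series C: 3/5 of 12454995 = 7472997; 7,472,997 required, 7,474,351 in favor — approved.
Series D: 4/5 of 2261879 = 1809503.20, rounded up to 1809504; 1,809,504 required, 1,810,108 in favor — approved.

Not approved — the Series B shares did not give the required vote.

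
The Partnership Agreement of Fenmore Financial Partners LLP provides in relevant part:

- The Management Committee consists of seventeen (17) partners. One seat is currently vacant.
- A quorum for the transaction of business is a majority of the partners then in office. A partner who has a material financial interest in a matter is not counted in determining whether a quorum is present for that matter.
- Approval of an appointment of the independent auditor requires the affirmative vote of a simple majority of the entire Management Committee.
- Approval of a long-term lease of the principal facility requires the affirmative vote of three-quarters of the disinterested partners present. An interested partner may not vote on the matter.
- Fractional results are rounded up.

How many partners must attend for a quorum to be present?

A majority of 16 is 9.

9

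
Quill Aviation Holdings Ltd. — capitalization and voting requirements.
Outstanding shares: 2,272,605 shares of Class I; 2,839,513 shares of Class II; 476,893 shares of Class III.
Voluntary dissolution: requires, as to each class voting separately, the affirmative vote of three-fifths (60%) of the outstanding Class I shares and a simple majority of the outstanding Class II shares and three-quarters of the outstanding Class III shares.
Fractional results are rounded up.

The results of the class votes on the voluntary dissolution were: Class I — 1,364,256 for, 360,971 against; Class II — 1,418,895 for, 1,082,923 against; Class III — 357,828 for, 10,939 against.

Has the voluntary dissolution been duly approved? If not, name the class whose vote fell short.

Not approved — the Class II shares did not give the required vote.

Class I: 3/5 of 2272605 = 1363563; 1,363,563 required, 1,364,256 in favor — approved.
Class II: a majority of 2839513 is 1419757; 1,419,757 required, 1,418,895 in favor — not approved.
Class III: 3/4 of 476893 = 357669.75, rounded up to 357670; 357,670 required, 357,828 in favor — approved.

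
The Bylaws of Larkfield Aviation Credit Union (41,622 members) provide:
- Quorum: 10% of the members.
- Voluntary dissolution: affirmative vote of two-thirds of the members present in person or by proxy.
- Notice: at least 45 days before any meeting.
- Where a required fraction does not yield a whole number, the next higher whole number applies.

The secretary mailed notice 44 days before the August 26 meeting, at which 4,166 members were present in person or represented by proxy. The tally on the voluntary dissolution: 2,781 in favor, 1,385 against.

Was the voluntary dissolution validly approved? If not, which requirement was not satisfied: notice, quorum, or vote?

Notice: 44 days given; 45 required. Not satisfied.
Quorum: 10% of 41,622 = 4,162.20, rounded up to 4,163; 4,166 present. Satisfied.
Vote: requires two-thirds of those present (4,166); 2/3 of 4166 = 2777.33, rounded up to 2778, so 2,778 needed; 2,781 in favor. Satisfied.

Invalid — notice requirement not satisfied.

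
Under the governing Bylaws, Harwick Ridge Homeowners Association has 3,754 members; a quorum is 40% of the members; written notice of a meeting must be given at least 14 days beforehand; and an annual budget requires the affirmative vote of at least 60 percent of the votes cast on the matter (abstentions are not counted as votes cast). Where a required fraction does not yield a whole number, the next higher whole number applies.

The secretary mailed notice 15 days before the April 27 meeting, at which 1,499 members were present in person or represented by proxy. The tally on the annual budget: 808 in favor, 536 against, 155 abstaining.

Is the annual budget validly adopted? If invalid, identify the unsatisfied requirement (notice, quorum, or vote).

Invalid — quorum requirement not satisfied.

Notice: 15 days given; 14 required. Satisfied.
Quorum: 40% of 3,754 = 1,501.60, rounded up to 1,502; 1,499 present. Not satisfied.
Vote: requires three-fifths of the votes cast (1,499 − 155 abstaining = 1,344); 3/5 of 1344 = 806.40, rounded up to 807, so 807 needed; 808 in favor. Satisfied.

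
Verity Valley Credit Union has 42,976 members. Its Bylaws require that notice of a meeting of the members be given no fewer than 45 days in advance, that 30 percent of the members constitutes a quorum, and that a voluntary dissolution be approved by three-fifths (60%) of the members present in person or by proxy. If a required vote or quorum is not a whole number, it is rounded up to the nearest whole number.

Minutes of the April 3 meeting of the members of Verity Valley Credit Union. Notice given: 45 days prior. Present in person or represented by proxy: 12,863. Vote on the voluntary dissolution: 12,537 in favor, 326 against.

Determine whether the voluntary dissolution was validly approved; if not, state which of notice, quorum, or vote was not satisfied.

Notice: 45 days given; 45 required. Satisfied.
Quorum: 30% of 42,976 = 12,892.80, rounded up to 12,893; 12,863 present. Not satisfied.
Vote: requires three-fifths of those present (12,863); 3/5 of 12863 = 7717.80, rounded up to 7718, so 7,718 needed; 12,537 in favor. Satisfied.

Invalid — quorum requirement not satisfied.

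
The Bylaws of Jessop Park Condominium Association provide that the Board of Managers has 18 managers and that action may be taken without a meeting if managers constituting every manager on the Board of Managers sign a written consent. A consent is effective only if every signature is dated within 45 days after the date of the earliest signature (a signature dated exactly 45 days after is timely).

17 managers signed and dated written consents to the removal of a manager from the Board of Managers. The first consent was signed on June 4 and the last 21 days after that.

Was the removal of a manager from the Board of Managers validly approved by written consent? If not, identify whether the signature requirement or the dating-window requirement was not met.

Not effective — insufficient signatures.

Signatures required: all of 18 — unanimous means all 18, so 18 needed; 17 signed. Insufficient.
Dating window: the latest signature is 21 days after the earliest; the limit is 45 days. Within the window.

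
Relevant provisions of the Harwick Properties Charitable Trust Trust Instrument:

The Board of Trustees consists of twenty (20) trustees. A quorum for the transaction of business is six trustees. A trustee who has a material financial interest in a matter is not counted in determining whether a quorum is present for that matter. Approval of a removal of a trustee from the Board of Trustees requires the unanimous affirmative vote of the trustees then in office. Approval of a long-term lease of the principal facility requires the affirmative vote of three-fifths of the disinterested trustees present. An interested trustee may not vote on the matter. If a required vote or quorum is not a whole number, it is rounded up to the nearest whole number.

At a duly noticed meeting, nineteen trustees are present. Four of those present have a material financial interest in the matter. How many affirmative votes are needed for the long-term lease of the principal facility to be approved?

9

The long-term lease of the principal facility requires three-fifths of the disinterested trustees present (19 − 4 = 15).
3/5 of 15 = 9.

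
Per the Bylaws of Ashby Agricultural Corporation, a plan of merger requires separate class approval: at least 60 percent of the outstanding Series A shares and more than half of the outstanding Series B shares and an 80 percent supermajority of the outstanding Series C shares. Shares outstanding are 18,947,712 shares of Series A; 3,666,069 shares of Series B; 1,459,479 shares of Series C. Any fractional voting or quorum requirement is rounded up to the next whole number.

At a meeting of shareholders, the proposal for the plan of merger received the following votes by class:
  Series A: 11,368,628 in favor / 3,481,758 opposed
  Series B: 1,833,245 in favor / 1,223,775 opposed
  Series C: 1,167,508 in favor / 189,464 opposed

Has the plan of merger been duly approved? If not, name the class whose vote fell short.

Not approved — the Series C shares did not give the required vote.

Series A: 3/5 of 18947712 = 11368627.20, rounded up to 11368628; 11,368,628 required, 11,368,628 in favor — approved.
Series B: a majority of 3666069 is 1833035; 1,833,035 required, 1,833,245 in favor — approved.
Series C: 4/5 of 1459479 = 1167583.20, rounded up to 1167584; 1,167,584 required, 1,167,508 in favor — not approved.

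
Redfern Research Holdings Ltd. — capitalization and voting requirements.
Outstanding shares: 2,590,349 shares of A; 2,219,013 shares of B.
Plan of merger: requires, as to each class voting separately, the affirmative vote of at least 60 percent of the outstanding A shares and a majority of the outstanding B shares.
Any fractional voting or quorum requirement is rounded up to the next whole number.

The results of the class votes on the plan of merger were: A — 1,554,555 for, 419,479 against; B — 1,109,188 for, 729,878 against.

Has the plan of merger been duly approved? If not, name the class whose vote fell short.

Not approved — the B shares did not give the required vote.

A: 3/5 of 2590349 = 1554209.40, rounded up to 1554210; 1,554,210 required, 1,554,555 in favor — approved.
B: a majority of 2219013 is 1109507; 1,109,507 required, 1,109,188 in favor — not approved.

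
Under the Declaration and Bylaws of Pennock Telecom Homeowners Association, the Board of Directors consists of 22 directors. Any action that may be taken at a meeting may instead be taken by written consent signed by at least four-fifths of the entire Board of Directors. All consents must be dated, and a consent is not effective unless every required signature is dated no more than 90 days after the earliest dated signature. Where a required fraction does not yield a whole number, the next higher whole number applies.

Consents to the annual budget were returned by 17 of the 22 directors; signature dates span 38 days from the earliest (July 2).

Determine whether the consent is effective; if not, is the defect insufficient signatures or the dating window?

Not effective — insufficient signatures.

Signatures required: at least four-fifths of 22 — 4/5 of 22 = 17.60, rounded up to 18, so 18 needed; 17 signed. Insufficient.
Dating window: the latest signature is 38 days after the earliest; the limit is 90 days. Within the window.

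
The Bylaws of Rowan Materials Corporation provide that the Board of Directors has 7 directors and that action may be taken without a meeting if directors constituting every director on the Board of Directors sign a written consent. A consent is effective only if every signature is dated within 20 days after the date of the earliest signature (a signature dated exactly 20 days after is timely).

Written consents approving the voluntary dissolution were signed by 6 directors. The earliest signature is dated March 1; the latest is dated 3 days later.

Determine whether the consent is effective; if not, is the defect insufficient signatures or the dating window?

Not effective — insufficient signatures.

Signatures required: all of 7 — unanimous means all 7, so 7 needed; 6 signed. Insufficient.
Dating window: the latest signature is 3 days after the earliest; the limit is 20 days. Within the window.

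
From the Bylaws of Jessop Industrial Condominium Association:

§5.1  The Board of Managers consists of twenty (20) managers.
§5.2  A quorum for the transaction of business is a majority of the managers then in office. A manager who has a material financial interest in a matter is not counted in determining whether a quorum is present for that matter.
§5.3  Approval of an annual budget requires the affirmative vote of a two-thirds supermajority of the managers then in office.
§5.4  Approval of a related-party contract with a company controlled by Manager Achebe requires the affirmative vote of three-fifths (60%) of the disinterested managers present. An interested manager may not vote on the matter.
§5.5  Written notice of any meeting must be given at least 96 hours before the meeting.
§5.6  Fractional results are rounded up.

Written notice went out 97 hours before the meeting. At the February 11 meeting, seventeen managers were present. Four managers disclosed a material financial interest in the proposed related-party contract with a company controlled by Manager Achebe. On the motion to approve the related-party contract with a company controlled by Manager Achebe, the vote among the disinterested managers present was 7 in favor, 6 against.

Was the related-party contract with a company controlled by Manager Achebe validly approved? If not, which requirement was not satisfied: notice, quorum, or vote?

Notice: 97 hours given; 96 required (97 ≥ 96). Satisfied.
Quorum: 17 present, but the 4 interested managers do not count, leaving 13. Quorum is 11. Satisfied.
Vote: the related-party contract with a company controlled by Manager Achebe requires three-fifths of the disinterested managers present (17 − 4 = 13). 3/5 of 13 = 7.80, rounded up to 8, so 8 affirmative votes are needed; 7 voted in favor. Not satisfied.

Invalid — vote requirement not satisfied.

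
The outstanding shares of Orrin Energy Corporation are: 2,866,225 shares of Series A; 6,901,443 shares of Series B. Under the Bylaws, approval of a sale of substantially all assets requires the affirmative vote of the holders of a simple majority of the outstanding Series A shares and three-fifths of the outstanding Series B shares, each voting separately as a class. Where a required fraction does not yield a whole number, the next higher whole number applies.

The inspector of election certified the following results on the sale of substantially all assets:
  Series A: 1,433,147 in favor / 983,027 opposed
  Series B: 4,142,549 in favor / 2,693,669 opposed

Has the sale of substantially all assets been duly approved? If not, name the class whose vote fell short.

Series A: a majority of 2866225 is 1433113; 1,433,113 required, 1,433,147 in favor — approved.
Series B: 3/5 of 6901443 = 4140865.80, rounded up to 4140866; 4,140,866 required, 4,142,549 in favor — approved.

Approved — every class gave the required vote.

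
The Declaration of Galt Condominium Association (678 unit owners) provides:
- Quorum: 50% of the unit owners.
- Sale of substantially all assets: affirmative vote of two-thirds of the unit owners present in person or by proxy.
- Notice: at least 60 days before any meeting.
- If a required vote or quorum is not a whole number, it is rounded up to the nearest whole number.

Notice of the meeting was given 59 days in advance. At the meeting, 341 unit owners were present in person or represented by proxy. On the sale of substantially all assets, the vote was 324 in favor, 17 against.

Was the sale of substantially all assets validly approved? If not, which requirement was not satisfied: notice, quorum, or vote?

Invalid — notice requirement not satisfied.

Notice: 59 days given; 60 required. Not satisfied.
Quorum: 50% of 678 = 339; 341 present. Satisfied.
Vote: requires two-thirds of those present (341); 2/3 of 341 = 227.33, rounded up to 228, so 228 needed; 324 in favor. Satisfied.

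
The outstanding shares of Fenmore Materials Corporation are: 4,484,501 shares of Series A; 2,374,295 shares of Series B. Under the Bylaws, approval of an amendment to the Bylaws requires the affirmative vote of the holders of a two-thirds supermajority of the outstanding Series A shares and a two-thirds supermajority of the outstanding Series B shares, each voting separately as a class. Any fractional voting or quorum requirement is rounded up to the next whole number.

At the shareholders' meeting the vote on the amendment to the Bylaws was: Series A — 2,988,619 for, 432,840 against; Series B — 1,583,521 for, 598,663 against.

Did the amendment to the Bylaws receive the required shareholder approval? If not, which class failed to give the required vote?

Series A: 2/3 of 4484501 = 2989667.33, rounded up to 2989668; 2,989,668 required, 2,988,619 in favor — not approved.
Series B: 2/3 of 2374295 = 1582863.33, rounded up to 1582864; 1,582,864 required, 1,583,521 in favor — approved.

Not approved — the Series A shares did not give the required vote.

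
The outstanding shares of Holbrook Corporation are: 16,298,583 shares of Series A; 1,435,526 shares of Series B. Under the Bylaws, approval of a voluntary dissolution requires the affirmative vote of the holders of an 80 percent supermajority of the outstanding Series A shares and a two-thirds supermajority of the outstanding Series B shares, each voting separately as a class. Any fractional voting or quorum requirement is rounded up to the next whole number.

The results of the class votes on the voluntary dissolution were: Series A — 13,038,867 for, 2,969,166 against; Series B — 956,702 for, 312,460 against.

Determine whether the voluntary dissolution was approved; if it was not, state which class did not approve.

Not approved — the Series B shares did not give the required vote.

Series A: 4/5 of 16298583 = 13038866.40, rounded up to 13038867; 13,038,867 required, 13,038,867 in favor — approved.
Series B: 2/3 of 1435526 = 957017.33, rounded up to 957018; 957,018 required, 956,702 in favor — not approved.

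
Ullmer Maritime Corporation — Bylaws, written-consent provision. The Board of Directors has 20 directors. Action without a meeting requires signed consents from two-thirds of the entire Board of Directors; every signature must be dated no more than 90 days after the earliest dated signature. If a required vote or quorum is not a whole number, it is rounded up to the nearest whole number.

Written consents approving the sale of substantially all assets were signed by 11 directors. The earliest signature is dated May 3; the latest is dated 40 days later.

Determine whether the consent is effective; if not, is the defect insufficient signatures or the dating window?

Not effective — insufficient signatures.

Signatures required: two-thirds of 20 — 2/3 of 20 = 13.33, rounded up to 14, so 14 needed; 11 signed. Insufficient.
Dating window: the latest signature is 40 days after the earliest; the limit is 90 days. Within the window.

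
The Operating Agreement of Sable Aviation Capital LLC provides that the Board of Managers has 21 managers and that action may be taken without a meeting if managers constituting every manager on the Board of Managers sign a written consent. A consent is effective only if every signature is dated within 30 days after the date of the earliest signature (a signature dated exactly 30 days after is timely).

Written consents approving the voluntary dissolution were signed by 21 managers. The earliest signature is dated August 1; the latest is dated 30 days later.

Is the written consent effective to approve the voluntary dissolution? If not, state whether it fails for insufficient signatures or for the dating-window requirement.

Signatures required: the unanimous vote of 21 — unanimous means all 21, so 21 needed; 21 signed. Sufficient.
Dating window: the latest signature is 30 days after the earliest; the limit is 30 days. Within the window.

Effective — both the signature and dating-window requirements are satisfied.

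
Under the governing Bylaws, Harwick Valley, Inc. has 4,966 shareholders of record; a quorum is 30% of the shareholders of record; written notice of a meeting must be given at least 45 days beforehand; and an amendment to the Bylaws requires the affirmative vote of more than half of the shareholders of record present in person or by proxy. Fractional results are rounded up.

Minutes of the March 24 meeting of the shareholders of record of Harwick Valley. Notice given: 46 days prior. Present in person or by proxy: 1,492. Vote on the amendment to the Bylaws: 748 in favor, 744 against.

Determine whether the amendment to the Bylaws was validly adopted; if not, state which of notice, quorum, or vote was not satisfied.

Valid — all requirements satisfied.

Notice: 46 days given; 45 required. Satisfied.
Quorum: 30% of 4,966 = 1,489.80, rounded up to 1,490; 1,492 present. Satisfied.
Vote: requires a majority of those present (1,492); a majority of 1492 is 747, so 747 needed; 748 in favor. Satisfied.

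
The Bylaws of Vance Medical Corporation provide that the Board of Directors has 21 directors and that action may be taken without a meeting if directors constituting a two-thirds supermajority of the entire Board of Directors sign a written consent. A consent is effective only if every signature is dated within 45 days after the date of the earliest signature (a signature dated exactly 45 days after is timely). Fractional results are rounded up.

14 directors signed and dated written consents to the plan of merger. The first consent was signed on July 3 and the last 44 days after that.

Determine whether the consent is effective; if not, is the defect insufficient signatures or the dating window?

Effective — both the signature and dating-window requirements are satisfied.

Signatures required: a two-thirds supermajority of 21 — 2/3 of 21 = 14, so 14 needed; 14 signed. Sufficient.
Dating window: the latest signature is 44 days after the earliest; the limit is 45 days. Within the window.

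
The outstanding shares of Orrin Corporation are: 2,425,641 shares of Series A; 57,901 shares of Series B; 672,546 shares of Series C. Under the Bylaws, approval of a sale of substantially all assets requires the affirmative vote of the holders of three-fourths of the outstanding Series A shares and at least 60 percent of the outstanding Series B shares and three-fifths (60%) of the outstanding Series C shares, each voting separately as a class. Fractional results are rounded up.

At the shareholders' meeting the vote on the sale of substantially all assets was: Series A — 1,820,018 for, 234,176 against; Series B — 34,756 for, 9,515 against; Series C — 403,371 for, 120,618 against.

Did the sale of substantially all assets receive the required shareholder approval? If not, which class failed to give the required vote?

Series A: 3/4 of 2425641 = 1819230.75, rounded up to 1819231; 1,819,231 required, 1,820,018 in favor — approved.
Series B: 3/5 of 57901 = 34740.60, rounded up to 34741; 34,741 required, 34,756 in favor — approved.
Series C: 3/5 of 672546 = 403527.60, rounded up to 403528; 403,528 required, 403,371 in favor — not approved.

Not approved — the Series C shares did not give the required vote.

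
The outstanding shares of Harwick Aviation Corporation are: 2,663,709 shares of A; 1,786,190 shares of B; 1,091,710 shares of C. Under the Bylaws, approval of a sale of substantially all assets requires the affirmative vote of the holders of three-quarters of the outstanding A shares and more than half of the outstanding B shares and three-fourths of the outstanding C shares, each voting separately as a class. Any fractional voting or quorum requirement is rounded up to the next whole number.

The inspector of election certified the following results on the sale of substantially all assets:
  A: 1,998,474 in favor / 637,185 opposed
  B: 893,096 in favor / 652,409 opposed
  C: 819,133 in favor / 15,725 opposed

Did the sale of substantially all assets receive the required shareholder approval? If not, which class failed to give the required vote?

A: 3/4 of 2663709 = 1997781.75, rounded up to 1997782; 1,997,782 required, 1,998,474 in favor — approved.
B: a majority of 1786190 is 893096; 893,096 required, 893,096 in favor — approved.
C: 3/4 of 1091710 = 818782.50, rounded up to 818783; 818,783 required, 819,133 in favor — approved.

Approved — every class gave the required vote.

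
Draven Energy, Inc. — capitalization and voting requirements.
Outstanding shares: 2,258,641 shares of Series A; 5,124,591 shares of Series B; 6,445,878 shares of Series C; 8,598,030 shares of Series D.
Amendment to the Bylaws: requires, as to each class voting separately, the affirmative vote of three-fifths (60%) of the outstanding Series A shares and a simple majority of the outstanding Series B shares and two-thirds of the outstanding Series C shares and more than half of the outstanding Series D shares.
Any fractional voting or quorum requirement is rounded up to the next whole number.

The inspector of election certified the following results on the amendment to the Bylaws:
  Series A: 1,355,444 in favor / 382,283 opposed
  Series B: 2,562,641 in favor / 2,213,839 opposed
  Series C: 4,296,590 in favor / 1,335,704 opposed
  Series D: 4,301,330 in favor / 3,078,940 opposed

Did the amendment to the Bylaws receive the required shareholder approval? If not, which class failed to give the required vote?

Not approved — the Series C shares did not give the required vote.

Series A: 3/5 of 2258641 = 1355184.60, rounded up to 1355185; 1,355,185 required, 1,355,444 in favor — approved.
Series B: a majority of 5124591 is 2562296; 2,562,296 required, 2,562,641 in favor — approved.
Series C: 2/3 of 6445878 = 4297252; 4,297,252 required, 4,296,590 in favor — not approved.
Series D: a majority of 8598030 is 4299016; 4,299,016 required, 4,301,330 in favor — approved.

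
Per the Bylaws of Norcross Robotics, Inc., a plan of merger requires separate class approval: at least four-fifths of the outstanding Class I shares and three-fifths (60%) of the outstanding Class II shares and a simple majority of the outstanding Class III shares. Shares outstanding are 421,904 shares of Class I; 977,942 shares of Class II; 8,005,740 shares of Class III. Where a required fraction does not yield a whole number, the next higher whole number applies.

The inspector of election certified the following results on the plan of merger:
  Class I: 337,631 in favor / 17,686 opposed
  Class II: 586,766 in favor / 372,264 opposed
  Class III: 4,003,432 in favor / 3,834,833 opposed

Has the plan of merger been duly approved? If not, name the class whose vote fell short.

Class I: 4/5 of 421904 = 337523.20, rounded up to 337524; 337,524 required, 337,631 in favor — approved.
Class II: 3/5 of 977942 = 586765.20, rounded up to 586766; 586,766 required, 586,766 in favor — approved.
Class III: a majority of 8005740 is 4002871; 4,002,871 required, 4,003,432 in favor — approved.

Approved — every class gave the required vote.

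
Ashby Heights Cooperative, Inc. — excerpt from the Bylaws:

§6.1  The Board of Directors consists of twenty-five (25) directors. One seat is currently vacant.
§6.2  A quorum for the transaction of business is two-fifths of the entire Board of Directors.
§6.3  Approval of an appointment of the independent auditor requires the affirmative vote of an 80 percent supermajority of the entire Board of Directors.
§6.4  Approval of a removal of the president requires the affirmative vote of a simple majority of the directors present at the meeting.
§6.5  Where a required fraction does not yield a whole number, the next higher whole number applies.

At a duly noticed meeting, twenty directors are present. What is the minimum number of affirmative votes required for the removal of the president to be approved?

11

The removal of the president requires a majority of the directors present (20).
A majority of 20 is 11.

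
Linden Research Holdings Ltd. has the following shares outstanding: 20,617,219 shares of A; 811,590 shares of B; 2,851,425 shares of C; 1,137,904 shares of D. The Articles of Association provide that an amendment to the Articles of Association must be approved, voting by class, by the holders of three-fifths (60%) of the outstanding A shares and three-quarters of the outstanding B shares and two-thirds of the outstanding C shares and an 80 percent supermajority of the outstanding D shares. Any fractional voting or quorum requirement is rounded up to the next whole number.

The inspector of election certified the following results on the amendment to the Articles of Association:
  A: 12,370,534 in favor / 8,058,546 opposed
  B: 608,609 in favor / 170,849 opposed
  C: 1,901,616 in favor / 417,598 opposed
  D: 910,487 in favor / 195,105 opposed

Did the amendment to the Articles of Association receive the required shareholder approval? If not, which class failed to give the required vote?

A: 3/5 of 20617219 = 12370331.40, rounded up to 12370332; 12,370,332 required, 12,370,534 in favor — approved.
B: 3/4 of 811590 = 608692.50, rounded up to 608693; 608,693 required, 608,609 in favor — not approved.
C: 2/3 of 2851425 = 1900950; 1,900,950 required, 1,901,616 in favor — approved.
D: 4/5 of 1137904 = 910323.20, rounded up to 910324; 910,324 required, 910,487 in favor — approved.

Not approved — the B shares did not give the required vote.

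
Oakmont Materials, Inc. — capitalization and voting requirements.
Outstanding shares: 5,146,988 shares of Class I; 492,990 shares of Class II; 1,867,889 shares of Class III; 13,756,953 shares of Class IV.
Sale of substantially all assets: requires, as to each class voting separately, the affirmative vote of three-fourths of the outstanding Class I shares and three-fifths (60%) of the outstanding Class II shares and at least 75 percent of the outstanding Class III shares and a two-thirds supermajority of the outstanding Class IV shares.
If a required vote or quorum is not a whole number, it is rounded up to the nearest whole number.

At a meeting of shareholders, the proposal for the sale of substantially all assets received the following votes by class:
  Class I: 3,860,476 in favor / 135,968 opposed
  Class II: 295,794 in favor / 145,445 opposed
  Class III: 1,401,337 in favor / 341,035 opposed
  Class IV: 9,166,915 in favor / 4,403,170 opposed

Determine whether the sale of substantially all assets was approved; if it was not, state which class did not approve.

Class I: 3/4 of 5146988 = 3860241; 3,860,241 required, 3,860,476 in favor — approved.
Class II: 3/5 of 492990 = 295794; 295,794 required, 295,794 in favor — approved.
Class III: 3/4 of 1867889 = 1400916.75, rounded up to 1400917; 1,400,917 required, 1,401,337 in favor — approved.
Class IV: 2/3 of 13756953 = 9171302; 9,171,302 required, 9,166,915 in favor — not approved.

Not approved — the Class IV shares did not give the required vote.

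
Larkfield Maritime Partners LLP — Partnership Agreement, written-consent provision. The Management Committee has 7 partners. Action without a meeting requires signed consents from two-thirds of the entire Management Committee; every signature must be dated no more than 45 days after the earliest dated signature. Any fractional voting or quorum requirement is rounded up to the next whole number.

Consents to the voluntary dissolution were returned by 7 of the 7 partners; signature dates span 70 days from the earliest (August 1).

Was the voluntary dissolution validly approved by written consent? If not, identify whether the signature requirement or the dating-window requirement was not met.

Not effective — dating-window requirement not satisfied.

Signatures required: two-thirds of 7 — 2/3 of 7 = 4.67, rounded up to 5, so 5 needed; 7 signed. Sufficient.
Dating window: the latest signature is 70 days after the earliest; the limit is 45 days. Outside the window.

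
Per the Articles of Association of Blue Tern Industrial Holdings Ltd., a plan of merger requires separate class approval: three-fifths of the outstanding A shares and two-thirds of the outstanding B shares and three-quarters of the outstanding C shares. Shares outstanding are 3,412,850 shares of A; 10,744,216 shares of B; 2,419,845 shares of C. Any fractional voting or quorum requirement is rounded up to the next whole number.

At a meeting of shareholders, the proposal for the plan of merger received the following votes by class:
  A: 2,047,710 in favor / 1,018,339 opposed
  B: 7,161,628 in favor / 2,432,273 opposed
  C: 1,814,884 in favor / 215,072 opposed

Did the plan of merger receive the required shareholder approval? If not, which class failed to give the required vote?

Not approved — the B shares did not give the required vote.

A: 3/5 of 3412850 = 2047710; 2,047,710 required, 2,047,710 in favor — approved.
B: 2/3 of 10744216 = 7162810.67, rounded up to 7162811; 7,162,811 required, 7,161,628 in favor — not approved.
C: 3/4 of 2419845 = 1814883.75, rounded up to 1814884; 1,814,884 required, 1,814,884 in favor — approved.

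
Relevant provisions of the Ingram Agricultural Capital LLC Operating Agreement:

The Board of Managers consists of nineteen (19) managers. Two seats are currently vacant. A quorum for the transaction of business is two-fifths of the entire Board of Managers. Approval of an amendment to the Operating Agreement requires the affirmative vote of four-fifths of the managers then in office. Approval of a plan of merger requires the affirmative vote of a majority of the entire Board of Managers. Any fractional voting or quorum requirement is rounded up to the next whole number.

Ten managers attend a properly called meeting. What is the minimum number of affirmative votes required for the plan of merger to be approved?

10

The plan of merger requires a majority of the entire Board of Managers (19).
A majority of 19 is 10.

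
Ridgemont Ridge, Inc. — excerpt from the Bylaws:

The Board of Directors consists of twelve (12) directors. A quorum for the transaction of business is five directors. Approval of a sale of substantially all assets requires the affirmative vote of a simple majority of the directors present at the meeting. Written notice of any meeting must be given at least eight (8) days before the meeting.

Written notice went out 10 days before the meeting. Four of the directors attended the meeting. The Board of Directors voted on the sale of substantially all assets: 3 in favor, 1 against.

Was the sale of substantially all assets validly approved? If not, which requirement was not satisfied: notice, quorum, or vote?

Notice: 10 days given; 8 required (10 ≥ 8). Satisfied.
Quorum: 4 present; quorum is 5. Not satisfied.
Vote: the sale of substantially all assets requires a majority of the directors present (4). A majority of 4 is 3, so 3 affirmative votes are needed; 3 voted in favor. Satisfied. (Moot — without a quorum no business can be validly transacted.)

Invalid — quorum requirement not satisfied.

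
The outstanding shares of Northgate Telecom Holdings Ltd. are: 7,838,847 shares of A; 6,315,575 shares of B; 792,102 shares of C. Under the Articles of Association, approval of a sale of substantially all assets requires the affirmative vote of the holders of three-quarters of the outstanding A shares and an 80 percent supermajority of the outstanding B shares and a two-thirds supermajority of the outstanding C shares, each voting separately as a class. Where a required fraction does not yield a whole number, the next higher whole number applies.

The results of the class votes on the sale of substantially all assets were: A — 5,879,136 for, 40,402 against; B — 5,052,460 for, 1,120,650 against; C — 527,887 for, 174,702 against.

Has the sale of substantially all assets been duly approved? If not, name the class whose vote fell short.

A: 3/4 of 7838847 = 5879135.25, rounded up to 5879136; 5,879,136 required, 5,879,136 in favor — approved.
B: 4/5 of 6315575 = 5052460; 5,052,460 required, 5,052,460 in favor — approved.
C: 2/3 of 792102 = 528068; 528,068 required, 527,887 in favor — not approved.

Not approved — the C shares did not give the required vote.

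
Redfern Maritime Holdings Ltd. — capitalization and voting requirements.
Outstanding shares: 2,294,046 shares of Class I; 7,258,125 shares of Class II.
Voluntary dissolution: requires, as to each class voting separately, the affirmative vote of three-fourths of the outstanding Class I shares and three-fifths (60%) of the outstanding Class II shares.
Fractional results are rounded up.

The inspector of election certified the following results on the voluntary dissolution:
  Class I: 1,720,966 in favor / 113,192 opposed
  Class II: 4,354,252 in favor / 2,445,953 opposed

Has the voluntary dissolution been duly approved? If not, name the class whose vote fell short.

Not approved — the Class II shares did not give the required vote.

Class I: 3/4 of 2294046 = 1720534.50, rounded up to 1720535; 1,720,535 required, 1,720,966 in favor — approved.
Class II: 3/5 of 7258125 = 4354875; 4,354,875 required, 4,354,252 in favor — not approved.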